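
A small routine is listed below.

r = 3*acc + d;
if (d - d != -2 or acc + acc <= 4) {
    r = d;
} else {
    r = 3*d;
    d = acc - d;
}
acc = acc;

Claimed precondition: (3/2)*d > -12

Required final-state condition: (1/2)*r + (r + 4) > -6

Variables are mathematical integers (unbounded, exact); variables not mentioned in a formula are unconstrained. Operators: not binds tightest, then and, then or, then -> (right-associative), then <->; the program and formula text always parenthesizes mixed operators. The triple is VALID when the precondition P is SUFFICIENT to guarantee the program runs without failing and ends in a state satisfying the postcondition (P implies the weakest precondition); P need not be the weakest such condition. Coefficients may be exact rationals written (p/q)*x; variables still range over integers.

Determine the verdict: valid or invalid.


Working backward. After the program, the postcondition (1/2)*r + (r + 4) > -6 must hold; in canonical form it is (3/2)*r > -10.
Before acc := acc: (3/2)*r > -10
Then branch requires (3/2)*d > -10; else branch requires (9/2)*d > -10.
Before the if: (3/2)*d > -10
Before r := 3*acc + d: (3/2)*d > -10
The weakest precondition is (3/2)*d > -10.
Check whether (3/2)*d > -12 implies it.
Countermodel: at the initial state d = -7, the precondition holds but the weakest precondition fails.
Answer: invalid


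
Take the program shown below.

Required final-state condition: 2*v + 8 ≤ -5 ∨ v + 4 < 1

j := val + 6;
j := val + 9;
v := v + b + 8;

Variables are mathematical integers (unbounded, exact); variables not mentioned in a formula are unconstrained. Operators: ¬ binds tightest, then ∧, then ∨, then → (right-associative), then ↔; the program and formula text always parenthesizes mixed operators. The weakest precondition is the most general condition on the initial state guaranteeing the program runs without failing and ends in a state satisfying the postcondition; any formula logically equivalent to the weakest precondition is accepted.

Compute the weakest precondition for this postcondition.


Working backward. After the program, the postcondition 2*v + 8 ≤ -5 ∨ v + 4 < 1 must hold; in canonical form it is 2*v ≤ -13 ∨ v < -3.
Before v := v + b + 8: 2*b + 2*v ≤ -29 ∨ b + v < -11
Before j := val + 9: 2*b + 2*v ≤ -29 ∨ b + v < -11
Before j := val + 6: 2*b + 2*v ≤ -29 ∨ b + v < -11
Answer: WP = 2*b + 2*v ≤ -29 ∨ b + v < -11


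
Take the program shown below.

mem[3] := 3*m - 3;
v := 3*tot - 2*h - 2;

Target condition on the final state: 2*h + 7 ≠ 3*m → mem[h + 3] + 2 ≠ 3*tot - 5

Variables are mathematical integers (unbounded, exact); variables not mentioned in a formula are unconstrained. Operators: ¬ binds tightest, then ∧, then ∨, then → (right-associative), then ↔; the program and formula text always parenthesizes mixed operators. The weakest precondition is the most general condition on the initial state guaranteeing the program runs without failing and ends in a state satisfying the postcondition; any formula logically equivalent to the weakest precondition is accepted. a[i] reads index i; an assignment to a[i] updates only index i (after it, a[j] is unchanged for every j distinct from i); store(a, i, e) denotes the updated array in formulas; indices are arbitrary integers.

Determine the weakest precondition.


Working backward. After the program, the postcondition 2*h + 7 ≠ 3*m → mem[h + 3] + 2 ≠ 3*tot - 5 must hold; in canonical form it is 2*h ≠ 3*m - 7 → mem[h + 3] ≠ 3*tot - 7.
Before v := 3*tot - 2*h - 2: 2*h ≠ 3*m - 7 → mem[h + 3] ≠ 3*tot - 7
Before mem[3] := 3*m - 3: 2*h ≠ 3*m - 7 → store(mem, 3, 3*m - 3)[h + 3] ≠ 3*tot - 7
Answer: WP = 2*h ≠ 3*m - 7 → store(mem, 3, 3*m - 3)[h + 3] ≠ 3*tot - 7


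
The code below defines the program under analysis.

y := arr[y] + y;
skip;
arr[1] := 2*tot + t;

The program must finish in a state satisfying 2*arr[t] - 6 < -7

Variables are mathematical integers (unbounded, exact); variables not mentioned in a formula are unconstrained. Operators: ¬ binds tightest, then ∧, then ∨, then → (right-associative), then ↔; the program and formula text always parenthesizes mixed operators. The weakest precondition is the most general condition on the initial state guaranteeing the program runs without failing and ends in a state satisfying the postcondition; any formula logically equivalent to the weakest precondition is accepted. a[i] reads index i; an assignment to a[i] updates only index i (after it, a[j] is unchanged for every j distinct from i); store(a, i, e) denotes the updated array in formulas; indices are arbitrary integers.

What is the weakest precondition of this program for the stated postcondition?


Working backward. After the program, the postcondition 2*arr[t] - 6 < -7 must hold; in canonical form it is 2*arr[t] < -1.
Before arr[1] := 2*tot + t: 2*store(arr, 1, t + 2*tot)[t] < -1
Before skip: 2*store(arr, 1, t + 2*tot)[t] < -1
Before y := arr[y] + y: 2*store(arr, 1, t + 2*tot)[t] < -1
Answer: WP = 2*store(arr, 1, t + 2*tot)[t] < -1


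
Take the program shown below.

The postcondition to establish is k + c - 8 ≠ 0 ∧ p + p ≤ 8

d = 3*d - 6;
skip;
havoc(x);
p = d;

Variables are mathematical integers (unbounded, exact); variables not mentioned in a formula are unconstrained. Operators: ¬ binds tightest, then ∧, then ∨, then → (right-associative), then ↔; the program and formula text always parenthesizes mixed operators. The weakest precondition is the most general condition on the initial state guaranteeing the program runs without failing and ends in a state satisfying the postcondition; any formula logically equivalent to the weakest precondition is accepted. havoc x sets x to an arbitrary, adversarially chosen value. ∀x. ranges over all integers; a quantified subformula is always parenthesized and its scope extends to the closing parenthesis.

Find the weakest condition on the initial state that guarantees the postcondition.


Working backward. After the program, the postcondition k + c - 8 ≠ 0 ∧ p + p ≤ 8 must hold; in canonical form it is c + k ≠ 8 ∧ 2*p ≤ 8.
Before p := d: c + k ≠ 8 ∧ 2*d ≤ 8
Before havoc x: c + k ≠ 8 ∧ 2*d ≤ 8
Before skip: c + k ≠ 8 ∧ 2*d ≤ 8
Before d := 3*d - 6: c + k ≠ 8 ∧ 6*d ≤ 20
Answer: WP = c + k ≠ 8 ∧ 6*d ≤ 20


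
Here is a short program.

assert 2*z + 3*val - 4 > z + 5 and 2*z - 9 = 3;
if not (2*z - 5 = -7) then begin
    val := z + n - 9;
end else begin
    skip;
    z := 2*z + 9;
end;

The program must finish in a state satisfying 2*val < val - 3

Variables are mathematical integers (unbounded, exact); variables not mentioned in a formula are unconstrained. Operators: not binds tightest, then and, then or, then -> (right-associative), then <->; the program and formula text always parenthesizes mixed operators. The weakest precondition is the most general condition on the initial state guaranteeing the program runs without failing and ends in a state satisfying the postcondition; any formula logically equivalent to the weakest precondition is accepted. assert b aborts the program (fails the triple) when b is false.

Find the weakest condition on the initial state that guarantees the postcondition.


Working backward. After the program, the postcondition 2*val < val - 3 must hold; in canonical form it is val < -3.
Then branch requires n + z < 6; else branch requires val < -3.
Before the if: ((not (2*z = -2)) -> n + z < 6) and (2*z = -2 -> val < -3)
Before assert 2*z + 3*val - 4 > z + 5 and 2*z - 9 = 3: 3*val + z > 9 and 2*z = 12 and ((not (2*z = -2)) -> n + z < 6) and (2*z = -2 -> val < -3)
Answer: WP = 3*val + z > 9 and 2*z = 12 and ((not (2*z = -2)) -> n + z < 6) and (2*z = -2 -> val < -3)


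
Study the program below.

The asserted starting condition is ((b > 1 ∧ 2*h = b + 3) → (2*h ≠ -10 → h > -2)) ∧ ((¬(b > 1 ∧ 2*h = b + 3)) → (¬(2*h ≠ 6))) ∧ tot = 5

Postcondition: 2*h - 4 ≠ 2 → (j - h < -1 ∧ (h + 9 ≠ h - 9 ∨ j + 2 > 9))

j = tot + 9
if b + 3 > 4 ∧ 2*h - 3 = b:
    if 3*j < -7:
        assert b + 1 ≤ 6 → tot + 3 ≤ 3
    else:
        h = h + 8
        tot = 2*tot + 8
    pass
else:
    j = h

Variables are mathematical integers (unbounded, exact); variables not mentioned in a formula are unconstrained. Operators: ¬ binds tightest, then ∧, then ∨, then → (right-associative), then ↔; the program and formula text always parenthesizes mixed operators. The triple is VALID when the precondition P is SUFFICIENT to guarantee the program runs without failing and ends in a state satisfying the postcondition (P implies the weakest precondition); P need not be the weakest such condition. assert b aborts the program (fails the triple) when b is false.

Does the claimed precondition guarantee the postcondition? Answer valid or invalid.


Working backward. After the program, the postcondition 2*h - 4 ≠ 2 → (j - h < -1 ∧ (h + 9 ≠ h - 9 ∨ j + 2 > 9)) must hold; in canonical form it is 2*h ≠ 6 → j < h - 1.
Then branch requires (3*j < -7 → ((b ≤ 5 → tot ≤ 0) ∧ (2*h ≠ 6 → j < h - 1))) ∧ ((¬(3*j < -7)) → (2*h ≠ -10 → j < h + 7)); else branch requires ¬(2*h ≠ 6).
Before the if: ((b > 1 ∧ 2*h = b + 3) → ((3*j < -7 → ((b ≤ 5 → tot ≤ 0) ∧ (2*h ≠ 6 → j < h - 1))) ∧ ((¬(3*j < -7)) → (2*h ≠ -10 → j < h + 7)))) ∧ ((¬(b > 1 ∧ 2*h = b + 3)) → (¬(2*h ≠ 6)))
Before j := tot + 9: ((b > 1 ∧ 2*h = b + 3) → ((3*tot < -34 → ((b ≤ 5 → tot ≤ 0) ∧ (2*h ≠ 6 → tot < h - 10))) ∧ ((¬(3*tot < -34)) → (2*h ≠ -10 → tot < h - 2)))) ∧ ((¬(b > 1 ∧ 2*h = b + 3)) → (¬(2*h ≠ 6)))
The weakest precondition is ((b > 1 ∧ 2*h = b + 3) → ((3*tot < -34 → ((b ≤ 5 → tot ≤ 0) ∧ (2*h ≠ 6 → tot < h - 10))) ∧ ((¬(3*tot < -34)) → (2*h ≠ -10 → tot < h - 2)))) ∧ ((¬(b > 1 ∧ 2*h = b + 3)) → (¬(2*h ≠ 6))).
Check whether ((b > 1 ∧ 2*h = b + 3) → (2*h ≠ -10 → h > -2)) ∧ ((¬(b > 1 ∧ 2*h = b + 3)) → (¬(2*h ≠ 6))) ∧ tot = 5 implies it.
Countermodel: at the initial state b = 3, h = 3, tot = 5, the precondition holds but the weakest precondition fails.
Answer: invalid


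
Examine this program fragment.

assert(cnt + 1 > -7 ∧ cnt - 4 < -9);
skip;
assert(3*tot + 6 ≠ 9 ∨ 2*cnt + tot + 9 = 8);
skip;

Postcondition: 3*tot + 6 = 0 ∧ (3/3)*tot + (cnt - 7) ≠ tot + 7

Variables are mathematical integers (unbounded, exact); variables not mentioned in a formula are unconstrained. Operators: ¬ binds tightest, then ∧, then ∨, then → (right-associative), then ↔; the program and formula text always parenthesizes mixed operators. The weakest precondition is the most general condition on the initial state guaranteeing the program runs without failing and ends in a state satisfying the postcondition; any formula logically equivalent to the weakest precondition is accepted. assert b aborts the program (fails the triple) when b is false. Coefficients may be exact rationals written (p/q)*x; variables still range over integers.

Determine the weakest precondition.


Working backward. After the program, the postcondition 3*tot + 6 = 0 ∧ (3/3)*tot + (cnt - 7) ≠ tot + 7 must hold; in canonical form it is 3*tot = -6 ∧ cnt ≠ 14.
Before skip: 3*tot = -6 ∧ cnt ≠ 14
Before assert 3*tot + 6 ≠ 9 ∨ 2*cnt + tot + 9 = 8: (3*tot ≠ 3 ∨ 2*cnt + tot = -1) ∧ 3*tot = -6 ∧ cnt ≠ 14
Before skip: (3*tot ≠ 3 ∨ 2*cnt + tot = -1) ∧ 3*tot = -6 ∧ cnt ≠ 14
Before assert cnt + 1 > -7 ∧ cnt - 4 < -9: cnt > -8 ∧ cnt < -5 ∧ (3*tot ≠ 3 ∨ 2*cnt + tot = -1) ∧ 3*tot = -6 ∧ cnt ≠ 14
Answer: WP = cnt > -8 ∧ cnt < -5 ∧ (3*tot ≠ 3 ∨ 2*cnt + tot = -1) ∧ 3*tot = -6 ∧ cnt ≠ 14


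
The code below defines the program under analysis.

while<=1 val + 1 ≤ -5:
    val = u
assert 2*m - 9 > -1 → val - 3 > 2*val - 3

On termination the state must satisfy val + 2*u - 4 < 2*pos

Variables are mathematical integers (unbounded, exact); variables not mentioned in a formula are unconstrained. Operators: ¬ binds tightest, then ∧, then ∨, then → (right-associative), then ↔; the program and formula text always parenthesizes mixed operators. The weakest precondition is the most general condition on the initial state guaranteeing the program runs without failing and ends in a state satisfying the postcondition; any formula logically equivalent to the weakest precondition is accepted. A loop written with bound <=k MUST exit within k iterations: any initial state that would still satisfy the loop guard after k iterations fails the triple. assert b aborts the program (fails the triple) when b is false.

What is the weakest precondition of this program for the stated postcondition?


Working backward. After the program, the postcondition val + 2*u - 4 < 2*pos must hold; in canonical form it is 2*u + val < 2*pos + 4.
Before assert 2*m - 9 > -1 → val - 3 > 2*val - 3: (2*m > 8 → val < 0) ∧ 2*u + val < 2*pos + 4
Before the loop (bound <=1), unroll the exhaustion recursion (WP_0 = exit-now case; WP_j = one more guarded iteration, up to j = 1):
  WP_0: (¬(val ≤ -6)) ∧ (2*m > 8 → val < 0) ∧ 2*u + val < 2*pos + 4
  WP_1: (val ≤ -6 → ((¬(u ≤ -6)) ∧ (2*m > 8 → u < 0) ∧ 3*u < 2*pos + 4)) ∧ ((¬(val ≤ -6)) → ((2*m > 8 → val < 0) ∧ 2*u + val < 2*pos + 4))
So before the loop: (val ≤ -6 → ((¬(u ≤ -6)) ∧ (2*m > 8 → u < 0) ∧ 3*u < 2*pos + 4)) ∧ ((¬(val ≤ -6)) → ((2*m > 8 → val < 0) ∧ 2*u + val < 2*pos + 4))
Answer: WP = (val ≤ -6 → ((¬(u ≤ -6)) ∧ (2*m > 8 → u < 0) ∧ 3*u < 2*pos + 4)) ∧ ((¬(val ≤ -6)) → ((2*m > 8 → val < 0) ∧ 2*u + val < 2*pos + 4))


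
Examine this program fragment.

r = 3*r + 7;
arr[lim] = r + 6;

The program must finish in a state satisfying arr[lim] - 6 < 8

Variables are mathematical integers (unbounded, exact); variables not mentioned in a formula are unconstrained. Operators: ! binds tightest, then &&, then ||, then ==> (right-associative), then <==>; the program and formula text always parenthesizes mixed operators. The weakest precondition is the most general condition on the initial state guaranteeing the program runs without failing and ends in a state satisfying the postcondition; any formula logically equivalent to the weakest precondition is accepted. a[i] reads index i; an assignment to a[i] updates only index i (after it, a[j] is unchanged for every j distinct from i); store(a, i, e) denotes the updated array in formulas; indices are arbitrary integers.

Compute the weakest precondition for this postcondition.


Working backward. After the program, the postcondition arr[lim] - 6 < 8 must hold; in canonical form it is arr[lim] < 14.
Before arr[lim] := r + 6: store(arr, lim, r + 6)[lim] < 14
Before r := 3*r + 7: store(arr, lim, 3*r + 13)[lim] < 14
Answer: WP = store(arr, lim, 3*r + 13)[lim] < 14


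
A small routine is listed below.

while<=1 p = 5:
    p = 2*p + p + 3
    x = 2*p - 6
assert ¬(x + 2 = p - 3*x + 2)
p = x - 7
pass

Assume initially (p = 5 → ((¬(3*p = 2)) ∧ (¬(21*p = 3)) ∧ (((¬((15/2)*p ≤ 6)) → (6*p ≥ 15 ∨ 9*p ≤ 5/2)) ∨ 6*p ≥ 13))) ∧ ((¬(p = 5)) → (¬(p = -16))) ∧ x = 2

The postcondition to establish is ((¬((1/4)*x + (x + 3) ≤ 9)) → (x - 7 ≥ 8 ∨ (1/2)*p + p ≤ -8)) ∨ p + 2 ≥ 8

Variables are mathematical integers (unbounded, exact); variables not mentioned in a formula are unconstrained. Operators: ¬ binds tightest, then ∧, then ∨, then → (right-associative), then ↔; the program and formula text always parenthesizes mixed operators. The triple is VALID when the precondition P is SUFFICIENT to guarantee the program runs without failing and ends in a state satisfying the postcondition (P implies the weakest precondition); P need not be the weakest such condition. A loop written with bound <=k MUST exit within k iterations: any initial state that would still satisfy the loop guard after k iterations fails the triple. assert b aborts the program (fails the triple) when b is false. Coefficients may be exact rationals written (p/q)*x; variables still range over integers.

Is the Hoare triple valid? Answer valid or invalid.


Working backward. After the program, the postcondition ((¬((1/4)*x + (x + 3) ≤ 9)) → (x - 7 ≥ 8 ∨ (1/2)*p + p ≤ -8)) ∨ p + 2 ≥ 8 must hold; in canonical form it is ((¬((5/4)*x ≤ 6)) → (x ≥ 15 ∨ (3/2)*p ≤ -8)) ∨ p ≥ 6.
Before skip: ((¬((5/4)*x ≤ 6)) → (x ≥ 15 ∨ (3/2)*p ≤ -8)) ∨ p ≥ 6
Before p := x - 7: ((¬((5/4)*x ≤ 6)) → (x ≥ 15 ∨ (3/2)*x ≤ 5/2)) ∨ x ≥ 13
Before assert ¬(x + 2 = p - 3*x + 2): (¬(4*x = p)) ∧ (((¬((5/4)*x ≤ 6)) → (x ≥ 15 ∨ (3/2)*x ≤ 5/2)) ∨ x ≥ 13)
Before the loop (bound <=1), unroll the exhaustion recursion (WP_0 = exit-now case; WP_j = one more guarded iteration, up to j = 1):
  WP_0: (¬(p = 5)) ∧ (¬(4*x = p)) ∧ (((¬((5/4)*x ≤ 6)) → (x ≥ 15 ∨ (3/2)*x ≤ 5/2)) ∨ x ≥ 13)
  WP_1: (p = 5 → ((¬(3*p = 2)) ∧ (¬(21*p = 3)) ∧ (((¬((15/2)*p ≤ 6)) → (6*p ≥ 15 ∨ 9*p ≤ 5/2)) ∨ 6*p ≥ 13))) ∧ ((¬(p = 5)) → ((¬(4*x = p)) ∧ (((¬((5/4)*x ≤ 6)) → (x ≥ 15 ∨ (3/2)*x ≤ 5/2)) ∨ x ≥ 13)))
So before the loop: (p = 5 → ((¬(3*p = 2)) ∧ (¬(21*p = 3)) ∧ (((¬((15/2)*p ≤ 6)) → (6*p ≥ 15 ∨ 9*p ≤ 5/2)) ∨ 6*p ≥ 13))) ∧ ((¬(p = 5)) → ((¬(4*x = p)) ∧ (((¬((5/4)*x ≤ 6)) → (x ≥ 15 ∨ (3/2)*x ≤ 5/2)) ∨ x ≥ 13)))
The weakest precondition is (p = 5 → ((¬(3*p = 2)) ∧ (¬(21*p = 3)) ∧ (((¬((15/2)*p ≤ 6)) → (6*p ≥ 15 ∨ 9*p ≤ 5/2)) ∨ 6*p ≥ 13))) ∧ ((¬(p = 5)) → ((¬(4*x = p)) ∧ (((¬((5/4)*x ≤ 6)) → (x ≥ 15 ∨ (3/2)*x ≤ 5/2)) ∨ x ≥ 13))).
Check whether (p = 5 → ((¬(3*p = 2)) ∧ (¬(21*p = 3)) ∧ (((¬((15/2)*p ≤ 6)) → (6*p ≥ 15 ∨ 9*p ≤ 5/2)) ∨ 6*p ≥ 13))) ∧ ((¬(p = 5)) → (¬(p = -16))) ∧ x = 2 implies it.
Countermodel: at the initial state p = 8, x = 2, the precondition holds but the weakest precondition fails.
Answer: invalid


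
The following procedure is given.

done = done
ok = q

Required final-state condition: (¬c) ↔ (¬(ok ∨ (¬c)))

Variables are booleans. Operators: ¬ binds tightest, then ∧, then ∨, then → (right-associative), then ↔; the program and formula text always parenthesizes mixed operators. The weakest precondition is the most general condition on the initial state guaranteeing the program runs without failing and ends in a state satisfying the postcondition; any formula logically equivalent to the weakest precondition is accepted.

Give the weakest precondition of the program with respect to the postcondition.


Working backward. After the program, (¬c) ↔ (¬(ok ∨ (¬c))) must hold.
Before ok := q: (¬c) ↔ (¬(q ∨ (¬c)))
Before done := done: (¬c) ↔ (¬(q ∨ (¬c)))
Answer: WP = (¬c) ↔ (¬(q ∨ (¬c)))


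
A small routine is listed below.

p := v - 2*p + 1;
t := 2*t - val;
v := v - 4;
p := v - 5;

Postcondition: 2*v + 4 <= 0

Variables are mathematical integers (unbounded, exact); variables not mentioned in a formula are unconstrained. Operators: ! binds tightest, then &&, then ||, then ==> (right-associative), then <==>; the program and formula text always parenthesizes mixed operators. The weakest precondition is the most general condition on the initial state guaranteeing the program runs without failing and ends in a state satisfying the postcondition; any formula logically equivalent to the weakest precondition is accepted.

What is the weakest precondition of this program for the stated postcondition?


Working backward. After the program, the postcondition 2*v + 4 <= 0 must hold; in canonical form it is 2*v <= -4.
Before p := v - 5: 2*v <= -4
Before v := v - 4: 2*v <= 4
Before t := 2*t - val: 2*v <= 4
Before p := v - 2*p + 1: 2*v <= 4
Answer: WP = 2*v <= 4


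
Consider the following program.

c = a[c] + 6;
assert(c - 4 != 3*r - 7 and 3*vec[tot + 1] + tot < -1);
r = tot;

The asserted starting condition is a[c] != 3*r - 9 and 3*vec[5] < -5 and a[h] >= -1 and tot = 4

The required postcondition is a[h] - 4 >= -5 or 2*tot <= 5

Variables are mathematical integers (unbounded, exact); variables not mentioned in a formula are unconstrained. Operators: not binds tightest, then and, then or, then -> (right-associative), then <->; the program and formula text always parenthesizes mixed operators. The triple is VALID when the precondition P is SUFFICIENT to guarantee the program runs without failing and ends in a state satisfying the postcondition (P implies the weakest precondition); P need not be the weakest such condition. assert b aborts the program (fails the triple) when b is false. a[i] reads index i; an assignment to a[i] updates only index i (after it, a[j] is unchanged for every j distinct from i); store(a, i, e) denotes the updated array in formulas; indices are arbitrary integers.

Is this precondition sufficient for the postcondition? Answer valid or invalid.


Working backward. After the program, the postcondition a[h] - 4 >= -5 or 2*tot <= 5 must hold; in canonical form it is a[h] >= -1 or 2*tot <= 5.
Before r := tot: a[h] >= -1 or 2*tot <= 5
Before assert c - 4 != 3*r - 7 and 3*vec[tot + 1] + tot < -1: c != 3*r - 3 and 3*vec[tot + 1] + tot < -1 and (a[h] >= -1 or 2*tot <= 5)
Before c := a[c] + 6: a[c] != 3*r - 9 and 3*vec[tot + 1] + tot < -1 and (a[h] >= -1 or 2*tot <= 5)
The weakest precondition is a[c] != 3*r - 9 and 3*vec[tot + 1] + tot < -1 and (a[h] >= -1 or 2*tot <= 5).
Check whether a[c] != 3*r - 9 and 3*vec[5] < -5 and a[h] >= -1 and tot = 4 implies it.
Every state satisfying the precondition satisfies the weakest precondition: the implication holds.
Answer: valid


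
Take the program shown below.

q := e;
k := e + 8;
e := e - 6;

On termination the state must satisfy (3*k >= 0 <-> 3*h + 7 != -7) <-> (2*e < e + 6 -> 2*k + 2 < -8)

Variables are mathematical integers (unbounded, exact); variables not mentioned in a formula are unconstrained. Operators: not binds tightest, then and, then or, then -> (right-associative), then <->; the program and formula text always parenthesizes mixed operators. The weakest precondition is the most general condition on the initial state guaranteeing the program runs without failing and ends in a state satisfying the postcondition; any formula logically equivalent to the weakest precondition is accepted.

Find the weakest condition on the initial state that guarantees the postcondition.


Working backward. After the program, the postcondition (3*k >= 0 <-> 3*h + 7 != -7) <-> (2*e < e + 6 -> 2*k + 2 < -8) must hold; in canonical form it is (3*k >= 0 <-> 3*h != -14) <-> (e < 6 -> 2*k < -10).
Before e := e - 6: (3*k >= 0 <-> 3*h != -14) <-> (e < 12 -> 2*k < -10)
Before k := e + 8: (3*e >= -24 <-> 3*h != -14) <-> (e < 12 -> 2*e < -26)
Before q := e: (3*e >= -24 <-> 3*h != -14) <-> (e < 12 -> 2*e < -26)
Answer: WP = (3*e >= -24 <-> 3*h != -14) <-> (e < 12 -> 2*e < -26)


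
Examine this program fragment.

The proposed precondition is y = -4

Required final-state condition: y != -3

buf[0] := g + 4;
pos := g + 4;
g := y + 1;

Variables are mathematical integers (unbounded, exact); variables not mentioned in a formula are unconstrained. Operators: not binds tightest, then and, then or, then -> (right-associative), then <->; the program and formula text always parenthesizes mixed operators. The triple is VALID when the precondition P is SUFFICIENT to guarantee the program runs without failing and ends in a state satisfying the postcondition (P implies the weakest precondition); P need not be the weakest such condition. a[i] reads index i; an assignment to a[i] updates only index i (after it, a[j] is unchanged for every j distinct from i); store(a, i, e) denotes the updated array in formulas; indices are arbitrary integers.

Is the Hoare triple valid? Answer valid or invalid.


Working backward. After the program, y != -3 must hold.
Before g := y + 1: y != -3
Before pos := g + 4: y != -3
Before buf[0] := g + 4: y != -3
The weakest precondition is y != -3.
Check whether y = -4 implies it.
Every state satisfying the precondition satisfies the weakest precondition: the implication holds.
Answer: valid


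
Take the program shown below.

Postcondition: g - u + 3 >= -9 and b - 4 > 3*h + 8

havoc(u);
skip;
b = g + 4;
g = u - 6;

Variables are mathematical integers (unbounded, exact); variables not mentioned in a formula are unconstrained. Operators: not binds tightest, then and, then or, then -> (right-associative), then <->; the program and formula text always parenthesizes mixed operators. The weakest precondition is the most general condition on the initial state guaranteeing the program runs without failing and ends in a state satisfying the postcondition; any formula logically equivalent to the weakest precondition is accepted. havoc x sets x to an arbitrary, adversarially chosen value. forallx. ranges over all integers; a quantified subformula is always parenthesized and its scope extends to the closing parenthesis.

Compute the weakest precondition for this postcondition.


Working backward. After the program, the postcondition g - u + 3 >= -9 and b - 4 > 3*h + 8 must hold; in canonical form it is g >= u - 12 and b > 3*h + 12.
Before g := u - 6: b > 3*h + 12
Before b := g + 4: g > 3*h + 8
Before skip: g > 3*h + 8
Before havoc u: g > 3*h + 8
Answer: WP = g > 3*h + 8


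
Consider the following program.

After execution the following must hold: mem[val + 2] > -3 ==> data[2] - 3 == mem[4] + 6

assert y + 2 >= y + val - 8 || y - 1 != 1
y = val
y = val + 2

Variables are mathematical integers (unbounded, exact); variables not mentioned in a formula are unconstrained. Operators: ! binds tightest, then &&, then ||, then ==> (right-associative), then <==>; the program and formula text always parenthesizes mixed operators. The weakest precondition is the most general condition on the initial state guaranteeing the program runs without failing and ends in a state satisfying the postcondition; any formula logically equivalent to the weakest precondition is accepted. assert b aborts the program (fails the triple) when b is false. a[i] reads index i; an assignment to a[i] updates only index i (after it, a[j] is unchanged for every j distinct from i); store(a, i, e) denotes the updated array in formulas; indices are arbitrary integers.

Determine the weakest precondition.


Working backward. After the program, the postcondition mem[val + 2] > -3 ==> data[2] - 3 == mem[4] + 6 must hold; in canonical form it is mem[val + 2] > -3 ==> data[2] == mem[4] + 9.
Before y := val + 2: mem[val + 2] > -3 ==> data[2] == mem[4] + 9
Before y := val: mem[val + 2] > -3 ==> data[2] == mem[4] + 9
Before assert y + 2 >= y + val - 8 || y - 1 != 1: (val <= 10 || y != 2) && (mem[val + 2] > -3 ==> data[2] == mem[4] + 9)
Answer: WP = (val <= 10 || y != 2) && (mem[val + 2] > -3 ==> data[2] == mem[4] + 9)


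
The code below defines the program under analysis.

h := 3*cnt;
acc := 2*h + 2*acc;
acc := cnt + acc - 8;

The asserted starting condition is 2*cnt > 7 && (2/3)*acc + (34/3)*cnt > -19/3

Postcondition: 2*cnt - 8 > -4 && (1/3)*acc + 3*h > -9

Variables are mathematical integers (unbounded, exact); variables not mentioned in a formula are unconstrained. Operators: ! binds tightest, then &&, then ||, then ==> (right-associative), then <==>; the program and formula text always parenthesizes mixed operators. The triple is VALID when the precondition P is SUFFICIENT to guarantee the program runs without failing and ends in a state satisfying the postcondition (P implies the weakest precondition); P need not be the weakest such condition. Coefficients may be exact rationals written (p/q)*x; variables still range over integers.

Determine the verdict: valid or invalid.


Working backward. After the program, the postcondition 2*cnt - 8 > -4 && (1/3)*acc + 3*h > -9 must hold; in canonical form it is 2*cnt > 4 && (1/3)*acc + 3*h > -9.
Before acc := cnt + acc - 8: 2*cnt > 4 && (1/3)*acc + (1/3)*cnt + 3*h > -19/3
Before acc := 2*h + 2*acc: 2*cnt > 4 && (2/3)*acc + (1/3)*cnt + (11/3)*h > -19/3
Before h := 3*cnt: 2*cnt > 4 && (2/3)*acc + (34/3)*cnt > -19/3
The weakest precondition is 2*cnt > 4 && (2/3)*acc + (34/3)*cnt > -19/3.
Check whether 2*cnt > 7 && (2/3)*acc + (34/3)*cnt > -19/3 implies it.
Every state satisfying the precondition satisfies the weakest precondition: the implication holds.
Answer: valid


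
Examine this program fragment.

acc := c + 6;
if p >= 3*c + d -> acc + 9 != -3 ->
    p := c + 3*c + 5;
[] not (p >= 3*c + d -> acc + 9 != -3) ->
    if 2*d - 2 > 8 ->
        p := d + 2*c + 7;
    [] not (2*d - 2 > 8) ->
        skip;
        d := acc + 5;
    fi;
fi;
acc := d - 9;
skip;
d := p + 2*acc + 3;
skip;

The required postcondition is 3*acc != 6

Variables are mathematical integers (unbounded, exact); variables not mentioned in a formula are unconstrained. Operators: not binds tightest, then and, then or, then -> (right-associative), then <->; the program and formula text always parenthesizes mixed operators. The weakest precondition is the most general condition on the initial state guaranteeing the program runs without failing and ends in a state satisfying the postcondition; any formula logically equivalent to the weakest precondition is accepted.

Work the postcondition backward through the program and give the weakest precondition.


Working backward. After the program, 3*acc != 6 must hold.
Before skip: 3*acc != 6
Before d := p + 2*acc + 3: 3*acc != 6
Before skip: 3*acc != 6
Before acc := d - 9: 3*d != 33
Then branch requires 3*d != 33; else branch requires (2*d > 10 -> 3*d != 33) and ((not (2*d > 10)) -> 3*acc != 18).
Before the if: ((p >= 3*c + d -> acc != -12) -> 3*d != 33) and ((not (p >= 3*c + d -> acc != -12)) -> ((2*d > 10 -> 3*d != 33) and ((not (2*d > 10)) -> 3*acc != 18)))
Before acc := c + 6: ((p >= 3*c + d -> c != -18) -> 3*d != 33) and ((not (p >= 3*c + d -> c != -18)) -> ((2*d > 10 -> 3*d != 33) and ((not (2*d > 10)) -> 3*c != 0)))
Answer: WP = ((p >= 3*c + d -> c != -18) -> 3*d != 33) and ((not (p >= 3*c + d -> c != -18)) -> ((2*d > 10 -> 3*d != 33) and ((not (2*d > 10)) -> 3*c != 0)))


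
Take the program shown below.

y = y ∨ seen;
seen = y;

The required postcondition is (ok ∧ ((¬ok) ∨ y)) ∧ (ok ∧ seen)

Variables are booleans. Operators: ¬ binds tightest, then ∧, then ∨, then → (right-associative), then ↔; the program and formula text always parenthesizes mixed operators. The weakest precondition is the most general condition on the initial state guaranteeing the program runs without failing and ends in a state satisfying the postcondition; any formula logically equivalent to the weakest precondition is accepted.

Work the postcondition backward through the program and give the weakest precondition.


Working backward. After the program, the postcondition (ok ∧ ((¬ok) ∨ y)) ∧ (ok ∧ seen) must hold; in canonical form it is ok ∧ ((¬ok) ∨ y) ∧ seen.
Before seen := y: ok ∧ ((¬ok) ∨ y) ∧ y
Before y := y ∨ seen: ok ∧ ((¬ok) ∨ y ∨ seen) ∧ (y ∨ seen)
Answer: WP = ok ∧ ((¬ok) ∨ y ∨ seen) ∧ (y ∨ seen)


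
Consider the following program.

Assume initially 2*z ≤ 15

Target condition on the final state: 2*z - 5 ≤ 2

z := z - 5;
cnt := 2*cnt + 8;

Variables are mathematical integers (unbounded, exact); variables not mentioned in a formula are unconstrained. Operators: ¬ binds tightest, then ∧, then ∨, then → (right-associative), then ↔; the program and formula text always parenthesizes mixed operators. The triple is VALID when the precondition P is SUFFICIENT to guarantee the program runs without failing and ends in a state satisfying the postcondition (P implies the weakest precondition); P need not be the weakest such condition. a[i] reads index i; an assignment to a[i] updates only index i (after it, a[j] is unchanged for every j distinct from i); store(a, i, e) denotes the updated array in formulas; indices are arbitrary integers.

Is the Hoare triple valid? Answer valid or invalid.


Working backward. After the program, the postcondition 2*z - 5 ≤ 2 must hold; in canonical form it is 2*z ≤ 7.
Before cnt := 2*cnt + 8: 2*z ≤ 7
Before z := z - 5: 2*z ≤ 17
The weakest precondition is 2*z ≤ 17.
Check whether 2*z ≤ 15 implies it.
Every state satisfying the precondition satisfies the weakest precondition: the implication holds.
Answer: valid


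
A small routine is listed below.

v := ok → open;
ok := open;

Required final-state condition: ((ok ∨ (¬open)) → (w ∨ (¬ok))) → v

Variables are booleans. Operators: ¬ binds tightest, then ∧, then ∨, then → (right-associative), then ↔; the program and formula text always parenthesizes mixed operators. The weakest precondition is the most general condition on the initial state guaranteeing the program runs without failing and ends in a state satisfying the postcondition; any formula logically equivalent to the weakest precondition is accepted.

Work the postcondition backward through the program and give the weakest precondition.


Working backward. After the program, ((ok ∨ (¬open)) → (w ∨ (¬ok))) → v must hold.
Before ok := open: (w ∨ (¬open)) → v
Before v := ok → open: (w ∨ (¬open)) → (ok → open)
Answer: WP = (w ∨ (¬open)) → (ok → open)


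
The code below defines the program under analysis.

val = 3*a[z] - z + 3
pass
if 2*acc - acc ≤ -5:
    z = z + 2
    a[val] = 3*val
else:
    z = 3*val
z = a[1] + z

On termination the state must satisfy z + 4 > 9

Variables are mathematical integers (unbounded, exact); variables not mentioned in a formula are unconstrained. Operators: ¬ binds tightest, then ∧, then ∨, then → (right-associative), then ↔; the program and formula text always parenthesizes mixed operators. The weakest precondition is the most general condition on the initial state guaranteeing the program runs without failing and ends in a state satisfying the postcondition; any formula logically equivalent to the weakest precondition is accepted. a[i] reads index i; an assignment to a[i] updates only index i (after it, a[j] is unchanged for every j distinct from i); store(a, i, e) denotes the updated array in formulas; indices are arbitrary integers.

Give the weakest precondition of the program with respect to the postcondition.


Working backward. After the program, the postcondition z + 4 > 9 must hold; in canonical form it is z > 5.
Before z := a[1] + z: a[1] + z > 5
Then branch requires store(a, val, 3*val)[1] + z > 3; else branch requires a[1] + 3*val > 5.
Before the if: (acc ≤ -5 → store(a, val, 3*val)[1] + z > 3) ∧ ((¬(acc ≤ -5)) → a[1] + 3*val > 5)
Before skip: (acc ≤ -5 → store(a, val, 3*val)[1] + z > 3) ∧ ((¬(acc ≤ -5)) → a[1] + 3*val > 5)
Before val := 3*a[z] - z + 3: (acc ≤ -5 → store(a, 3*a[z] - z + 3, 9*a[z] - 3*z + 9)[1] + z > 3) ∧ ((¬(acc ≤ -5)) → a[1] + 9*a[z] > 3*z - 4)
Answer: WP = (acc ≤ -5 → store(a, 3*a[z] - z + 3, 9*a[z] - 3*z + 9)[1] + z > 3) ∧ ((¬(acc ≤ -5)) → a[1] + 9*a[z] > 3*z - 4)


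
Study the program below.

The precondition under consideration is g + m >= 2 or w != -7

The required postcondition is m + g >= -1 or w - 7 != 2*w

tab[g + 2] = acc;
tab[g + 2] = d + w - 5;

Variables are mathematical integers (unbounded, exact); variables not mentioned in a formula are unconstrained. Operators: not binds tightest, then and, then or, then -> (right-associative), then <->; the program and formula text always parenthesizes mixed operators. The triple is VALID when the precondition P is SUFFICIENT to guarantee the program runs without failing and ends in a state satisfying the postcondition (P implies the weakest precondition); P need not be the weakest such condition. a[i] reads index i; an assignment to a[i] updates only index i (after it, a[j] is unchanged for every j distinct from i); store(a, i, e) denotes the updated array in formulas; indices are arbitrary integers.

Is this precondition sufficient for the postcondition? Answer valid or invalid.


Working backward. After the program, the postcondition m + g >= -1 or w - 7 != 2*w must hold; in canonical form it is g + m >= -1 or w != -7.
Before tab[g + 2] := d + w - 5: g + m >= -1 or w != -7
Before tab[g + 2] := acc: g + m >= -1 or w != -7
The weakest precondition is g + m >= -1 or w != -7.
Check whether g + m >= 2 or w != -7 implies it.
Every state satisfying the precondition satisfies the weakest precondition: the implication holds.
Answer: valid


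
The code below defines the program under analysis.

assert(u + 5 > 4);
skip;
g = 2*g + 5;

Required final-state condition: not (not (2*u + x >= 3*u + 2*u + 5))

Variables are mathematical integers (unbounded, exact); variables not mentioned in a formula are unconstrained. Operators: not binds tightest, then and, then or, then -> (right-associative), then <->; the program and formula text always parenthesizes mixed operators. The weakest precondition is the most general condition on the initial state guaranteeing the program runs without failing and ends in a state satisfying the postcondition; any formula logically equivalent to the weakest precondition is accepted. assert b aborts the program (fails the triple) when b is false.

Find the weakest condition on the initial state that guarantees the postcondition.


Working backward. After the program, the postcondition not (not (2*u + x >= 3*u + 2*u + 5)) must hold; in canonical form it is x >= 3*u + 5.
Before g := 2*g + 5: x >= 3*u + 5
Before skip: x >= 3*u + 5
Before assert u + 5 > 4: u > -1 and x >= 3*u + 5
Answer: WP = u > -1 and x >= 3*u + 5


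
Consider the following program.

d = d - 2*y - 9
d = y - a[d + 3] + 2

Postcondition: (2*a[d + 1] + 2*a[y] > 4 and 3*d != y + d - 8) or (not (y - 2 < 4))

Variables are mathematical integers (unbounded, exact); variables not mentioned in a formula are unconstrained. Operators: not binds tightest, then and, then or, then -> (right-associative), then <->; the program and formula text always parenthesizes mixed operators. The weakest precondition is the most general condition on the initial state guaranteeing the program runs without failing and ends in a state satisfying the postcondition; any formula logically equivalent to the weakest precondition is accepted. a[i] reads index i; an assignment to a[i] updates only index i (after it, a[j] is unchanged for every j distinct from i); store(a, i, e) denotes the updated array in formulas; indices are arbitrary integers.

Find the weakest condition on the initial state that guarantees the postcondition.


Working backward. After the program, the postcondition (2*a[d + 1] + 2*a[y] > 4 and 3*d != y + d - 8) or (not (y - 2 < 4)) must hold; in canonical form it is (2*a[d + 1] + 2*a[y] > 4 and 2*d != y - 8) or (not (y < 6)).
Before d := y - a[d + 3] + 2: (2*a[-a[d + 3] + y + 3] + 2*a[y] > 4 and y != 2*a[d + 3] - 12) or (not (y < 6))
Before d := d - 2*y - 9: (2*a[-a[d - 2*y - 6] + y + 3] + 2*a[y] > 4 and y != 2*a[d - 2*y - 6] - 12) or (not (y < 6))
Answer: WP = (2*a[-a[d - 2*y - 6] + y + 3] + 2*a[y] > 4 and y != 2*a[d - 2*y - 6] - 12) or (not (y < 6))


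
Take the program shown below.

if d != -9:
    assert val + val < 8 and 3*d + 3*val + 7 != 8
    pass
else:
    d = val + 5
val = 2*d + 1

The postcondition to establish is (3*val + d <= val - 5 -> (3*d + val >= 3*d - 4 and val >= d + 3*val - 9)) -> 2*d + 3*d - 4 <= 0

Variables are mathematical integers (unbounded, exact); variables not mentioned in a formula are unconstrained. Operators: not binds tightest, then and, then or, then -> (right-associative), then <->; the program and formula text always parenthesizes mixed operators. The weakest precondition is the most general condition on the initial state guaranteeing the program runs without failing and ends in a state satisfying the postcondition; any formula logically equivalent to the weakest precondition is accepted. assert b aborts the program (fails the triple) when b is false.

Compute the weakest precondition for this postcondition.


Working backward. After the program, the postcondition (3*val + d <= val - 5 -> (3*d + val >= 3*d - 4 and val >= d + 3*val - 9)) -> 2*d + 3*d - 4 <= 0 must hold; in canonical form it is (d + 2*val <= -5 -> (val >= -4 and d + 2*val <= 9)) -> 5*d <= 4.
Before val := 2*d + 1: (5*d <= -7 -> (2*d >= -5 and 5*d <= 7)) -> 5*d <= 4
Then branch requires 2*val < 8 and 3*d + 3*val != 1 and ((5*d <= -7 -> (2*d >= -5 and 5*d <= 7)) -> 5*d <= 4); else branch requires (5*val <= -32 -> (2*val >= -15 and 5*val <= -18)) -> 5*val <= -21.
Before the if: (d != -9 -> (2*val < 8 and 3*d + 3*val != 1 and ((5*d <= -7 -> (2*d >= -5 and 5*d <= 7)) -> 5*d <= 4))) and ((not (d != -9)) -> ((5*val <= -32 -> (2*val >= -15 and 5*val <= -18)) -> 5*val <= -21))
Answer: WP = (d != -9 -> (2*val < 8 and 3*d + 3*val != 1 and ((5*d <= -7 -> (2*d >= -5 and 5*d <= 7)) -> 5*d <= 4))) and ((not (d != -9)) -> ((5*val <= -32 -> (2*val >= -15 and 5*val <= -18)) -> 5*val <= -21))
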